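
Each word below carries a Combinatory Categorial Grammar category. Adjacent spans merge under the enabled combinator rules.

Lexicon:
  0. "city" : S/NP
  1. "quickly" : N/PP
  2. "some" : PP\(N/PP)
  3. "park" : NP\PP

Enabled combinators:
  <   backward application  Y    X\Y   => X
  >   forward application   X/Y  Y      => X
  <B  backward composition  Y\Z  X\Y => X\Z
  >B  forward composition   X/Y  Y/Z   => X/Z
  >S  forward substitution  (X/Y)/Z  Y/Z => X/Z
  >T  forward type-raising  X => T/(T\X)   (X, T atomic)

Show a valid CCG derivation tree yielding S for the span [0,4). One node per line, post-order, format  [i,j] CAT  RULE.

[0,4] S   >
  [0,1] "city" : S/NP
  [1,4] NP   <
    [1,3] PP   <
      [1,2] "quickly" : N/PP
      [2,3] "some" : PP\(N/PP)
    [3,4] "park" : NP\PP

[0,1] S/NP  lex  "city"
[1,2] N/PP  lex  "quickly"
[2,3] PP\(N/PP)  lex  "some"
[1,3] PP  <  k=2
[3,4] NP\PP  lex  "park"
[1,4] NP  <  k=3
[0,4] S  >  k=1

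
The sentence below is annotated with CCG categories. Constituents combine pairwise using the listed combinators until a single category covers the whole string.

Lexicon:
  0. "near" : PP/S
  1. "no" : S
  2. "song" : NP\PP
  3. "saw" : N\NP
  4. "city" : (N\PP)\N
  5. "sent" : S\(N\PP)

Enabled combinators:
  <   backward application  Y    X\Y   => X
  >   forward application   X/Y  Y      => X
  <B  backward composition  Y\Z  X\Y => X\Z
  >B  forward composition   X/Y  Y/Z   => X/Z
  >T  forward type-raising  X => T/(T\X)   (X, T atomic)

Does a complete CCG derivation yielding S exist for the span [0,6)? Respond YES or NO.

[0,6] S   <
  [0,2] PP   >
    [0,1] "near" : PP/S
    [1,2] "no" : S
  [2,6] S\PP   <B
    [2,3] "song" : NP\PP
    [3,6] S\NP   <B
      [3,4] "saw" : N\NP
      [4,6] S\N   <B
        [4,5] "city" : (N\PP)\N
        [5,6] "sent" : S\(N\PP)

YES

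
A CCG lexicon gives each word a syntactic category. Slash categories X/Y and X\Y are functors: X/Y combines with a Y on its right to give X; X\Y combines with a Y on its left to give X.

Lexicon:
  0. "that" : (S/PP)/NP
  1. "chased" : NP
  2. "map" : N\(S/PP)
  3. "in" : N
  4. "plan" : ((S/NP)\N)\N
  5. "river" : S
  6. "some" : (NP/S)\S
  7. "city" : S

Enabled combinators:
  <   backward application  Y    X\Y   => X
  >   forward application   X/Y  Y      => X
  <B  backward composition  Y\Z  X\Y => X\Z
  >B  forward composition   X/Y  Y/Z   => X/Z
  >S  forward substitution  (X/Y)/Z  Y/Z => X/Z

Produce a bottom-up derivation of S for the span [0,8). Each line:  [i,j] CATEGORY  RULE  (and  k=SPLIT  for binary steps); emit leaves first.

[0,1] (S/PP)/NP  lex  "that"
[1,2] NP  lex  "chased"
[0,2] S/PP  >  k=1
[2,3] N\(S/PP)  lex  "map"
[0,3] N  <  k=2
[3,4] N  lex  "in"
[4,5] ((S/NP)\N)\N  lex  "plan"
[3,5] (S/NP)\N  <  k=4
[0,5] S/NP  <  k=3
[5,6] S  lex  "river"
[6,7] (NP/S)\S  lex  "some"
[5,7] NP/S  <  k=6
[7,8] S  lex  "city"
[5,8] NP  >  k=7
[0,8] S  >  k=5

[0,8] S   >
  [0,5] S/NP   <
    [0,3] N   <
      [0,2] S/PP   >
        [0,1] "that" : (S/PP)/NP
        [1,2] "chased" : NP
      [2,3] "map" : N\(S/PP)
    [3,5] (S/NP)\N   <
      [3,4] "in" : N
      [4,5] "plan" : ((S/NP)\N)\N
  [5,8] NP   >
    [5,7] NP/S   <
      [5,6] "river" : S
      [6,7] "some" : (NP/S)\S
    [7,8] "city" : S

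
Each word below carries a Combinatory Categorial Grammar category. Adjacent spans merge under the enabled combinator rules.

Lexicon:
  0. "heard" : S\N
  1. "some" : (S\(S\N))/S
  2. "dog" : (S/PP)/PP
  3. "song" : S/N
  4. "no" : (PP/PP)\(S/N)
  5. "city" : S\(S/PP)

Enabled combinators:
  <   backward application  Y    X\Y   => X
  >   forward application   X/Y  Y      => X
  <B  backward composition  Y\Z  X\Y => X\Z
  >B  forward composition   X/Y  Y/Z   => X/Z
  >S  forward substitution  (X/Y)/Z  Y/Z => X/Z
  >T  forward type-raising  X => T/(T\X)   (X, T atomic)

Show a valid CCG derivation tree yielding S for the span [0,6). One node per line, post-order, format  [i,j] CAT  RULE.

[0,1] S\N  lex  "heard"
[1,2] (S\(S\N))/S  lex  "some"
[2,3] (S/PP)/PP  lex  "dog"
[3,4] S/N  lex  "song"
[4,5] (PP/PP)\(S/N)  lex  "no"
[3,5] PP/PP  <  k=4
[2,5] S/PP  >S  k=3
[5,6] S\(S/PP)  lex  "city"
[2,6] S  <  k=5
[1,6] S\(S\N)  >  k=2
[0,6] S  <  k=1

[0,6] S   <
  [0,1] "heard" : S\N
  [1,6] S\(S\N)   >
    [1,2] "some" : (S\(S\N))/S
    [2,6] S   <
      [2,5] S/PP   >S
        [2,3] "dog" : (S/PP)/PP
        [3,5] PP/PP   <
          [3,4] "song" : S/N
          [4,5] "no" : (PP/PP)\(S/N)
      [5,6] "city" : S\(S/PP)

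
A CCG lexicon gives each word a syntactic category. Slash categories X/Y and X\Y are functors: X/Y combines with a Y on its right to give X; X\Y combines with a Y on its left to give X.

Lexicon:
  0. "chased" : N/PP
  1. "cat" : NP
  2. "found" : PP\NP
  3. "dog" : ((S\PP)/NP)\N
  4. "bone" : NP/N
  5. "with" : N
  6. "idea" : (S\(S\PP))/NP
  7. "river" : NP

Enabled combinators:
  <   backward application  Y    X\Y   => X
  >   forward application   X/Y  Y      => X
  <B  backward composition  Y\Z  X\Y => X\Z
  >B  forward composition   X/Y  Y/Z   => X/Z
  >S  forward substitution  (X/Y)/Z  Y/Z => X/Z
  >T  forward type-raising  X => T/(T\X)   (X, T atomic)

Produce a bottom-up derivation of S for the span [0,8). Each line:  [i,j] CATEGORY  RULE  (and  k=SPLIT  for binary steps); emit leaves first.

[0,1] N/PP  lex  "chased"
[1,2] NP  lex  "cat"
[2,3] PP\NP  lex  "found"
[1,3] PP  <  k=2
[0,3] N  >  k=1
[3,4] ((S\PP)/NP)\N  lex  "dog"
[0,4] (S\PP)/NP  <  k=3
[4,5] NP/N  lex  "bone"
[5,6] N  lex  "with"
[4,6] NP  >  k=5
[0,6] S\PP  >  k=4
[6,7] (S\(S\PP))/NP  lex  "idea"
[7,8] NP  lex  "river"
[6,8] S\(S\PP)  >  k=7
[0,8] S  <  k=6

[0,8] S   <
  [0,6] S\PP   >
    [0,4] (S\PP)/NP   <
      [0,3] N   >
        [0,1] "chased" : N/PP
        [1,3] PP   <
          [1,2] "cat" : NP
          [2,3] "found" : PP\NP
      [3,4] "dog" : ((S\PP)/NP)\N
    [4,6] NP   >
      [4,5] "bone" : NP/N
      [5,6] "with" : N
  [6,8] S\(S\PP)   >
    [6,7] "idea" : (S\(S\PP))/NP
    [7,8] "river" : NP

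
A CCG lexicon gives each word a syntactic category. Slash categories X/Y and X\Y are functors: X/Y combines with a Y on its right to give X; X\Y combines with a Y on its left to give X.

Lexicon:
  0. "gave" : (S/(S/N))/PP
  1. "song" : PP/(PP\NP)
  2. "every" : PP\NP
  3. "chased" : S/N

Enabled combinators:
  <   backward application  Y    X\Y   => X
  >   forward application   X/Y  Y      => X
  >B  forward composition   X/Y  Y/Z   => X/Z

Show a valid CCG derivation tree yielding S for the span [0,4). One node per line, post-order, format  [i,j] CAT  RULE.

[0,1] (S/(S/N))/PP  lex  "gave"
[1,2] PP/(PP\NP)  lex  "song"
[2,3] PP\NP  lex  "every"
[1,3] PP  >  k=2
[0,3] S/(S/N)  >  k=1
[3,4] S/N  lex  "chased"
[0,4] S  >  k=3

[0,4] S   >
  [0,3] S/(S/N)   >
    [0,1] "gave" : (S/(S/N))/PP
    [1,3] PP   >
      [1,2] "song" : PP/(PP\NP)
      [2,3] "every" : PP\NP
  [3,4] "chased" : S/N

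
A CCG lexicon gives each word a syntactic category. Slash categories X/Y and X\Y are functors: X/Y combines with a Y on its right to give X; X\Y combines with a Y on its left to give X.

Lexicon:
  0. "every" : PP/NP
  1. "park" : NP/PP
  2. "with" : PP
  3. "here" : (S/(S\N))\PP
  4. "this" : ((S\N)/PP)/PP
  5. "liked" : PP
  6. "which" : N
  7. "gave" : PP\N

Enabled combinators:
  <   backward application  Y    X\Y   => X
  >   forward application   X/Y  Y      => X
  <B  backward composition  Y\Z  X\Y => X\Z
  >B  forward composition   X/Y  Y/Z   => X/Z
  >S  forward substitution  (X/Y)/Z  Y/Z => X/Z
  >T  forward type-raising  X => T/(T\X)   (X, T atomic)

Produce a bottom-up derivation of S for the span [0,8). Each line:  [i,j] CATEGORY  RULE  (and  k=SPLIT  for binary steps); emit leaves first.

[0,1] PP/NP  lex  "every"
[1,2] NP/PP  lex  "park"
[2,3] PP  lex  "with"
[1,3] NP  >  k=2
[0,3] PP  >  k=1
[3,4] (S/(S\N))\PP  lex  "here"
[0,4] S/(S\N)  <  k=3
[4,5] ((S\N)/PP)/PP  lex  "this"
[5,6] PP  lex  "liked"
[4,6] (S\N)/PP  >  k=5
[6,7] N  lex  "which"
[7,8] PP\N  lex  "gave"
[6,8] PP  <  k=7
[4,8] S\N  >  k=6
[0,8] S  >  k=4

[0,8] S   >
  [0,4] S/(S\N)   <
    [0,3] PP   >
      [0,1] "every" : PP/NP
      [1,3] NP   >
        [1,2] "park" : NP/PP
        [2,3] "with" : PP
    [3,4] "here" : (S/(S\N))\PP
  [4,8] S\N   >
    [4,6] (S\N)/PP   >
      [4,5] "this" : ((S\N)/PP)/PP
      [5,6] "liked" : PP
    [6,8] PP   <
      [6,7] "which" : N
      [7,8] "gave" : PP\N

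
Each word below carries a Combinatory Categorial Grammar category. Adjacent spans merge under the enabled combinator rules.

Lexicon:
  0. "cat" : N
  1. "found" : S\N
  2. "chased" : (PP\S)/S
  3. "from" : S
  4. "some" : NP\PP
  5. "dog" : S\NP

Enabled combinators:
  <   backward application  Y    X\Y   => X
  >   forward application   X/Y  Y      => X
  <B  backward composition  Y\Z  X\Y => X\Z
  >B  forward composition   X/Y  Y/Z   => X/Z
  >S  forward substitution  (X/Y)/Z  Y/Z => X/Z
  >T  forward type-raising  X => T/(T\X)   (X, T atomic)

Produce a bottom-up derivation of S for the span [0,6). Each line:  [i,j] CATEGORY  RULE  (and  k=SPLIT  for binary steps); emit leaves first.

[0,6] S   <
  [0,4] PP   >
    [0,1] PP/(PP\N)   >T
      [0,1] "cat" : N
    [1,4] PP\N   <B
      [1,2] "found" : S\N
      [2,4] PP\S   >
        [2,3] "chased" : (PP\S)/S
        [3,4] "from" : S
  [4,6] S\PP   <B
    [4,5] "some" : NP\PP
    [5,6] "dog" : S\NP

[0,1] N  lex  "cat"
[0,1] PP/(PP\N)  >T
[1,2] S\N  lex  "found"
[2,3] (PP\S)/S  lex  "chased"
[3,4] S  lex  "from"
[2,4] PP\S  >  k=3
[1,4] PP\N  <B  k=2
[0,4] PP  >  k=1
[4,5] NP\PP  lex  "some"
[5,6] S\NP  lex  "dog"
[4,6] S\PP  <B  k=5
[0,6] S  <  k=4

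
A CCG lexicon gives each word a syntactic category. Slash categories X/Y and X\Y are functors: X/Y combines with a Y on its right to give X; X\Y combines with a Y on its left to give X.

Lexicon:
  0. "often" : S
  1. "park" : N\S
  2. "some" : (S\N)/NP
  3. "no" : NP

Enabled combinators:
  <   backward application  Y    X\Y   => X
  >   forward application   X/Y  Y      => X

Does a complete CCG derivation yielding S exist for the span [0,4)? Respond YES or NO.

[0,4] S   <
  [0,2] N   <
    [0,1] "often" : S
    [1,2] "park" : N\S
  [2,4] S\N   >
    [2,3] "some" : (S\N)/NP
    [3,4] "no" : NP

YES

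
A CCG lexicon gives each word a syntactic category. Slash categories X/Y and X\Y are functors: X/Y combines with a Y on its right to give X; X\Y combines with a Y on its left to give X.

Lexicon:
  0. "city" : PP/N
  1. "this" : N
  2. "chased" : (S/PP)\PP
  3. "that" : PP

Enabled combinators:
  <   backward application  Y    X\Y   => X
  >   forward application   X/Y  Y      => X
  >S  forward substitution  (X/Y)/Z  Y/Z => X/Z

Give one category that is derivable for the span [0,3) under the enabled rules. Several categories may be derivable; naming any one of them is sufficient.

S/PP

[0,4] S   >
  [0,3] S/PP   <
    [0,2] PP   >
      [0,1] "city" : PP/N
      [1,2] "this" : N
    [2,3] "chased" : (S/PP)\PP
  [3,4] "that" : PP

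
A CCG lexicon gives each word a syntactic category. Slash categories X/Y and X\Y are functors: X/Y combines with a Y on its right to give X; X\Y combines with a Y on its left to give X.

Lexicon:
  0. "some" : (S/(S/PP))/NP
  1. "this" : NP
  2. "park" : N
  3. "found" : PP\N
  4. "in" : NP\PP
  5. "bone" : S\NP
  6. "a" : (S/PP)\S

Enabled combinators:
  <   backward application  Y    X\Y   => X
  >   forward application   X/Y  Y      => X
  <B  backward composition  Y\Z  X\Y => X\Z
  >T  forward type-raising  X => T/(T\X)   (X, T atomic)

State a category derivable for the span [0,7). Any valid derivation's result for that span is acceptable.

S

[0,7] S   >
  [0,2] S/(S/PP)   >
    [0,1] "some" : (S/(S/PP))/NP
    [1,2] "this" : NP
  [2,7] S/PP   <
    [2,6] S   <
      [2,5] NP   <
        [2,3] "park" : N
        [3,5] NP\N   <B
          [3,4] "found" : PP\N
          [4,5] "in" : NP\PP
      [5,6] "bone" : S\NP
    [6,7] "a" : (S/PP)\S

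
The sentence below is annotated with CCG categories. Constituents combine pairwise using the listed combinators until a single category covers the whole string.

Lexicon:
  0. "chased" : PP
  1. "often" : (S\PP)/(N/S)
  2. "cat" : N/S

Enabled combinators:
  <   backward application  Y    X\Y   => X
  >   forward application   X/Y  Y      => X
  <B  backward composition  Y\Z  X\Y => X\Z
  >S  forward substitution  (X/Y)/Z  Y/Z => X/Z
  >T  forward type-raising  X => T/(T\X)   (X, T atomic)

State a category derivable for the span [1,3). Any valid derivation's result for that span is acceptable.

S\PP

[0,3] S   <
  [0,1] "chased" : PP
  [1,3] S\PP   >
    [1,2] "often" : (S\PP)/(N/S)
    [2,3] "cat" : N/S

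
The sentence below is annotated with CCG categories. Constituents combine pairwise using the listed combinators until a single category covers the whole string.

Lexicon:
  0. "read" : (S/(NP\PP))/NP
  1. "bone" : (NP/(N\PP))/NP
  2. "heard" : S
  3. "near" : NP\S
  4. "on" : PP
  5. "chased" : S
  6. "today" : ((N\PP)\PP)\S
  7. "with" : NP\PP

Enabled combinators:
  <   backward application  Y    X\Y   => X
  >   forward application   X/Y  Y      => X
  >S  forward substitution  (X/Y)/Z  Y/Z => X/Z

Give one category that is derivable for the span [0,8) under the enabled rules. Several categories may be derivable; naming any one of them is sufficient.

[0,8] S   >
  [0,7] S/(NP\PP)   >
    [0,1] "read" : (S/(NP\PP))/NP
    [1,7] NP   >
      [1,4] NP/(N\PP)   >
        [1,2] "bone" : (NP/(N\PP))/NP
        [2,4] NP   <
          [2,3] "heard" : S
          [3,4] "near" : NP\S
      [4,7] N\PP   <
        [4,5] "on" : PP
        [5,7] (N\PP)\PP   <
          [5,6] "chased" : S
          [6,7] "today" : ((N\PP)\PP)\S
  [7,8] "with" : NP\PP

S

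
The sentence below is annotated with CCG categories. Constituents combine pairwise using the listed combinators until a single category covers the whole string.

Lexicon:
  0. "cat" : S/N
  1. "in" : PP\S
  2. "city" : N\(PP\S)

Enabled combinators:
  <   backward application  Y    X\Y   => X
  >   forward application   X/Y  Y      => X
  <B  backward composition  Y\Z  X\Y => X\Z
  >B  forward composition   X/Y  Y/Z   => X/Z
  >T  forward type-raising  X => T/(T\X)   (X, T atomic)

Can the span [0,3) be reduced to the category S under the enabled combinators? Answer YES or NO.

[0,3] S   >
  [0,1] "cat" : S/N
  [1,3] N   <
    [1,2] "in" : PP\S
    [2,3] "city" : N\(PP\S)

YES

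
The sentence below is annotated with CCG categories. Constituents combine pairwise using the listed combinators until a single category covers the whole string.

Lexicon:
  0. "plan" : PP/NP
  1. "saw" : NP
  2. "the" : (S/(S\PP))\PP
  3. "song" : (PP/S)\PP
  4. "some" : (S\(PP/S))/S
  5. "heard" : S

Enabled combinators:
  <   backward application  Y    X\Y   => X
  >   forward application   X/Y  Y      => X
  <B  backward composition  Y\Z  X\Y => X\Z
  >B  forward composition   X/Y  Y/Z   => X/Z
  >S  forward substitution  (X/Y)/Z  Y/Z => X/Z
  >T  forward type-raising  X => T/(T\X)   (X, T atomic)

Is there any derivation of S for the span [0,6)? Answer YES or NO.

[0,6] S   >
  [0,3] S/(S\PP)   <
    [0,2] PP   >
      [0,1] "plan" : PP/NP
      [1,2] "saw" : NP
    [2,3] "the" : (S/(S\PP))\PP
  [3,6] S\PP   <B
    [3,4] "song" : (PP/S)\PP
    [4,6] S\(PP/S)   >
      [4,5] "some" : (S\(PP/S))/S
      [5,6] "heard" : S

YES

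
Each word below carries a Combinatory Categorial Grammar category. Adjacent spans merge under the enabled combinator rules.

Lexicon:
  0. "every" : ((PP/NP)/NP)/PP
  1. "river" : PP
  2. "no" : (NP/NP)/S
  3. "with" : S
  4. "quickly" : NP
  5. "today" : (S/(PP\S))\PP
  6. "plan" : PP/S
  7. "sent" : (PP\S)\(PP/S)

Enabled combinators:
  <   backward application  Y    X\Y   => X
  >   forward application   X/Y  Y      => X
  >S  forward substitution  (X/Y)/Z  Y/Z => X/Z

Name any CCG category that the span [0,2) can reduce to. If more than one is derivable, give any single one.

[0,8] S   >
  [0,6] S/(PP\S)   <
    [0,5] PP   >
      [0,4] PP/NP   >S
        [0,2] (PP/NP)/NP   >
          [0,1] "every" : ((PP/NP)/NP)/PP
          [1,2] "river" : PP
        [2,4] NP/NP   >
          [2,3] "no" : (NP/NP)/S
          [3,4] "with" : S
      [4,5] "quickly" : NP
    [5,6] "today" : (S/(PP\S))\PP
  [6,8] PP\S   <
    [6,7] "plan" : PP/S
    [7,8] "sent" : (PP\S)\(PP/S)

(PP/NP)/NP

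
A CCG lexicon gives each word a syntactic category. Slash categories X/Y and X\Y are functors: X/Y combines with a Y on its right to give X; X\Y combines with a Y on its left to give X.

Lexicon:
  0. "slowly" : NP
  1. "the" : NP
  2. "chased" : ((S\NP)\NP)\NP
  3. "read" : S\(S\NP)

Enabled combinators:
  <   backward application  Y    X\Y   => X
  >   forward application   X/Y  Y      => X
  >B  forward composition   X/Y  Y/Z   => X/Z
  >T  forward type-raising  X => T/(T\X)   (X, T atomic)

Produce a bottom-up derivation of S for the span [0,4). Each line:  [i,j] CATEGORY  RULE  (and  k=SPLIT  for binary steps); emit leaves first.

[0,4] S   <
  [0,3] S\NP   <
    [0,1] "slowly" : NP
    [1,3] (S\NP)\NP   <
      [1,2] "the" : NP
      [2,3] "chased" : ((S\NP)\NP)\NP
  [3,4] "read" : S\(S\NP)

[0,1] NP  lex  "slowly"
[1,2] NP  lex  "the"
[2,3] ((S\NP)\NP)\NP  lex  "chased"
[1,3] (S\NP)\NP  <  k=2
[0,3] S\NP  <  k=1
[3,4] S\(S\NP)  lex  "read"
[0,4] S  <  k=3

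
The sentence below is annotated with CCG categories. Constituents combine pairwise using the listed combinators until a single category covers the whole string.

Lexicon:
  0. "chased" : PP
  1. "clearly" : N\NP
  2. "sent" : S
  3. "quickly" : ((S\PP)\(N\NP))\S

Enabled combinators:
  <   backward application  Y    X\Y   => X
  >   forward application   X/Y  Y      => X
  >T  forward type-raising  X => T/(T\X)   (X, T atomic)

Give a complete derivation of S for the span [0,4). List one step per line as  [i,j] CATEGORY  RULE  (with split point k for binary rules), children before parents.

[0,1] PP  lex  "chased"
[0,1] S/(S\PP)  >T
[1,2] N\NP  lex  "clearly"
[2,3] S  lex  "sent"
[3,4] ((S\PP)\(N\NP))\S  lex  "quickly"
[2,4] (S\PP)\(N\NP)  <  k=3
[1,4] S\PP  <  k=2
[0,4] S  >  k=1

[0,4] S   >
  [0,1] S/(S\PP)   >T
    [0,1] "chased" : PP
  [1,4] S\PP   <
    [1,2] "clearly" : N\NP
    [2,4] (S\PP)\(N\NP)   <
      [2,3] "sent" : S
      [3,4] "quickly" : ((S\PP)\(N\NP))\S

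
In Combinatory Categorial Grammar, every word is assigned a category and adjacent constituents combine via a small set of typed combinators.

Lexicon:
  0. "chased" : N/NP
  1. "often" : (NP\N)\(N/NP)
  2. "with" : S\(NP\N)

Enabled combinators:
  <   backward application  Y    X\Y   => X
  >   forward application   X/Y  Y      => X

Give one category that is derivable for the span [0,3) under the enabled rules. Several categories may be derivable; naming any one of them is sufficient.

[0,3] S   <
  [0,2] NP\N   <
    [0,1] "chased" : N/NP
    [1,2] "often" : (NP\N)\(N/NP)
  [2,3] "with" : S\(NP\N)

S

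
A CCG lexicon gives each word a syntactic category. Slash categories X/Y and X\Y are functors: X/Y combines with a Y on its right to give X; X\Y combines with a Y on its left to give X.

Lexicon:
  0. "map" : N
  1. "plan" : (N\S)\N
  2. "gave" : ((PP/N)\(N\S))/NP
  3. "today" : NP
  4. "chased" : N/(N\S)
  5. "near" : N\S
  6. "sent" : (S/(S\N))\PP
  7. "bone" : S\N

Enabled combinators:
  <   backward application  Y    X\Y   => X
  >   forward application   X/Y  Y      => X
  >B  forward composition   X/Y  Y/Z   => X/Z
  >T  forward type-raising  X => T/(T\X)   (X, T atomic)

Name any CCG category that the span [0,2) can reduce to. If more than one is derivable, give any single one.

[0,8] S   >
  [0,7] S/(S\N)   <
    [0,6] PP   >
      [0,4] PP/N   <
        [0,2] N\S   <
          [0,1] "map" : N
          [1,2] "plan" : (N\S)\N
        [2,4] (PP/N)\(N\S)   >
          [2,3] "gave" : ((PP/N)\(N\S))/NP
          [3,4] "today" : NP
      [4,6] N   >
        [4,5] "chased" : N/(N\S)
        [5,6] "near" : N\S
    [6,7] "sent" : (S/(S\N))\PP
  [7,8] "bone" : S\N

N\S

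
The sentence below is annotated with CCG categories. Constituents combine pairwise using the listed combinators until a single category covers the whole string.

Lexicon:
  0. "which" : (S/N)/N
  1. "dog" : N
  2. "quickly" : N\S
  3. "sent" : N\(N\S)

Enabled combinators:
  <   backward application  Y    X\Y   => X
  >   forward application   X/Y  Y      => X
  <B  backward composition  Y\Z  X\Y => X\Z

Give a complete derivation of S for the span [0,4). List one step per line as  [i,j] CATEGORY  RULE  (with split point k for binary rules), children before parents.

[0,1] (S/N)/N  lex  "which"
[1,2] N  lex  "dog"
[0,2] S/N  >  k=1
[2,3] N\S  lex  "quickly"
[3,4] N\(N\S)  lex  "sent"
[2,4] N  <  k=3
[0,4] S  >  k=2

[0,4] S   >
  [0,2] S/N   >
    [0,1] "which" : (S/N)/N
    [1,2] "dog" : N
  [2,4] N   <
    [2,3] "quickly" : N\S
    [3,4] "sent" : N\(N\S)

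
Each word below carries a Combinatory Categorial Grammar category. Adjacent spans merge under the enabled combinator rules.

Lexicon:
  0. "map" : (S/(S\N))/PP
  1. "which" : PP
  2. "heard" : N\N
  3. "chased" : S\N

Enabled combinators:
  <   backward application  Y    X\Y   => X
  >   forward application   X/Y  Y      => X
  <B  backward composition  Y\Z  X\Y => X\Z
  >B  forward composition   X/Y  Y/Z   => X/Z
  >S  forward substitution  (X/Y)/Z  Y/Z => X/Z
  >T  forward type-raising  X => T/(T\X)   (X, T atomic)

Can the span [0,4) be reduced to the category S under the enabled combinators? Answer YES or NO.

[0,4] S   >
  [0,2] S/(S\N)   >
    [0,1] "map" : (S/(S\N))/PP
    [1,2] "which" : PP
  [2,4] S\N   <B
    [2,3] "heard" : N\N
    [3,4] "chased" : S\N

YES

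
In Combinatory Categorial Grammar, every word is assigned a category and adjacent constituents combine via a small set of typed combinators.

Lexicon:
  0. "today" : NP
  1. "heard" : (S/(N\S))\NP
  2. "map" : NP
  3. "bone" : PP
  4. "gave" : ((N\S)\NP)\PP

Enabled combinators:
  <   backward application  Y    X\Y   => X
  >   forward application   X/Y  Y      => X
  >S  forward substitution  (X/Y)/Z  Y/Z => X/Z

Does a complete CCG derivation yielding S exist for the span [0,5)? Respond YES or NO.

[0,5] S   >
  [0,2] S/(N\S)   <
    [0,1] "today" : NP
    [1,2] "heard" : (S/(N\S))\NP
  [2,5] N\S   <
    [2,3] "map" : NP
    [3,5] (N\S)\NP   <
      [3,4] "bone" : PP
      [4,5] "gave" : ((N\S)\NP)\PP

YES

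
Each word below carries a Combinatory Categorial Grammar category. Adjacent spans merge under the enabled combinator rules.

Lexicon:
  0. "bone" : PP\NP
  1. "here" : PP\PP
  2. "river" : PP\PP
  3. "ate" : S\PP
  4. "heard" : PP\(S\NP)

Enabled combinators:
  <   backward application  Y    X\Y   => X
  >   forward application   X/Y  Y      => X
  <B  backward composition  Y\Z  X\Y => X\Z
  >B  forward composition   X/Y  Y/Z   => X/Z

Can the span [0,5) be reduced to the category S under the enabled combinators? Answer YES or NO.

PP\NP PP\PP PP\PP S\PP PP\(S\NP)
CKY chart[0,5] = {PP}; S ∉ chart

NO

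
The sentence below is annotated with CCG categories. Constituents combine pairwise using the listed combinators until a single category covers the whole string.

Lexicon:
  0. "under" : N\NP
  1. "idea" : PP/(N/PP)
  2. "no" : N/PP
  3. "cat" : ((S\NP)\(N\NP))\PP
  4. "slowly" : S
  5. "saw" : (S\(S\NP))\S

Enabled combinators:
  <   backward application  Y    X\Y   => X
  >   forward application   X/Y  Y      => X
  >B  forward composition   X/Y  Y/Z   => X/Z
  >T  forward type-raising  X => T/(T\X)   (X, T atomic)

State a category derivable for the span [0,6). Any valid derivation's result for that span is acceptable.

[0,6] S   <
  [0,4] S\NP   <
    [0,1] "under" : N\NP
    [1,4] (S\NP)\(N\NP)   <
      [1,3] PP   >
        [1,2] "idea" : PP/(N/PP)
        [2,3] "no" : N/PP
      [3,4] "cat" : ((S\NP)\(N\NP))\PP
  [4,6] S\(S\NP)   <
    [4,5] "slowly" : S
    [5,6] "saw" : (S\(S\NP))\S

S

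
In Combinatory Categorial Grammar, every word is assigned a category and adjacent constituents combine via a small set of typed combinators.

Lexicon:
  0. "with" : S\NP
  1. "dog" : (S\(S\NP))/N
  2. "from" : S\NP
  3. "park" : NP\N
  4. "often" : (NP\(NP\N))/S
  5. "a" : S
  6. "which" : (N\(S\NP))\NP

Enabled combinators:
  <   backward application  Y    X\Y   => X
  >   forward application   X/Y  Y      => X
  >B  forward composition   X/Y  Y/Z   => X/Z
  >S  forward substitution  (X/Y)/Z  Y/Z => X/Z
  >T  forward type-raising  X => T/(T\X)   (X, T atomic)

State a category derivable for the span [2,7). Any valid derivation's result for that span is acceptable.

[0,7] S   <
  [0,1] "with" : S\NP
  [1,7] S\(S\NP)   >
    [1,2] "dog" : (S\(S\NP))/N
    [2,7] N   <
      [2,3] "from" : S\NP
      [3,7] N\(S\NP)   <
        [3,6] NP   <
          [3,4] "park" : NP\N
          [4,6] NP\(NP\N)   >
            [4,5] "often" : (NP\(NP\N))/S
            [5,6] "a" : S
        [6,7] "which" : (N\(S\NP))\NP

N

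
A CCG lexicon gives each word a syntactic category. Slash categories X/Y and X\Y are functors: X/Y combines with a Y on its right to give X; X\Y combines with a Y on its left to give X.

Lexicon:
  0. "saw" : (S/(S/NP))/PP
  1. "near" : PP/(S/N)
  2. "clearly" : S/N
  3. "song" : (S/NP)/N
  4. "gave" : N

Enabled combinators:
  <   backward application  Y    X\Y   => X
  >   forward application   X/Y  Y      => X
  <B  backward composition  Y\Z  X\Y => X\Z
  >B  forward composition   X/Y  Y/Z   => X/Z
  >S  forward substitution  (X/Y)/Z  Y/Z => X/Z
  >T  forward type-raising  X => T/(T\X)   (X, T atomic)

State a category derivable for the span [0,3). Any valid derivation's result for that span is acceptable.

[0,5] S   >
  [0,4] S/N   >B
    [0,3] S/(S/NP)   >
      [0,1] "saw" : (S/(S/NP))/PP
      [1,3] PP   >
        [1,2] "near" : PP/(S/N)
        [2,3] "clearly" : S/N
    [3,4] "song" : (S/NP)/N
  [4,5] "gave" : N

S/(S/NP)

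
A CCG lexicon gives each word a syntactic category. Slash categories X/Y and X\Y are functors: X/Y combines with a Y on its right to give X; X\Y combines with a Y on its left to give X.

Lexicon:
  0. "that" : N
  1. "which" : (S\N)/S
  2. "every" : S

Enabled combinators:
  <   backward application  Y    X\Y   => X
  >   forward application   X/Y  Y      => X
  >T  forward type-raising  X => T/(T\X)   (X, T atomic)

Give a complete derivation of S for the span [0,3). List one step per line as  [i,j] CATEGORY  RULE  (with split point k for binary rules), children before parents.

[0,1] N  lex  "that"
[0,1] S/(S\N)  >T
[1,2] (S\N)/S  lex  "which"
[2,3] S  lex  "every"
[1,3] S\N  >  k=2
[0,3] S  >  k=1

[0,3] S   >
  [0,1] S/(S\N)   >T
    [0,1] "that" : N
  [1,3] S\N   >
    [1,2] "which" : (S\N)/S
    [2,3] "every" : S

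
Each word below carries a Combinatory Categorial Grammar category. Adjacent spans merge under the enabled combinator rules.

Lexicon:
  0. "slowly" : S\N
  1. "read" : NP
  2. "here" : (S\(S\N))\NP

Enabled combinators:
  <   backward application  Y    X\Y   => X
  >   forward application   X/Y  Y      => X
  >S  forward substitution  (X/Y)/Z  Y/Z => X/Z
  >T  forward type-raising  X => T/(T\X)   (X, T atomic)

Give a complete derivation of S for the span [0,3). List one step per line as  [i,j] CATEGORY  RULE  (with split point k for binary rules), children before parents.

[0,3] S   <
  [0,1] "slowly" : S\N
  [1,3] S\(S\N)   <
    [1,2] "read" : NP
    [2,3] "here" : (S\(S\N))\NP

[0,1] S\N  lex  "slowly"
[1,2] NP  lex  "read"
[2,3] (S\(S\N))\NP  lex  "here"
[1,3] S\(S\N)  <  k=2
[0,3] S  <  k=1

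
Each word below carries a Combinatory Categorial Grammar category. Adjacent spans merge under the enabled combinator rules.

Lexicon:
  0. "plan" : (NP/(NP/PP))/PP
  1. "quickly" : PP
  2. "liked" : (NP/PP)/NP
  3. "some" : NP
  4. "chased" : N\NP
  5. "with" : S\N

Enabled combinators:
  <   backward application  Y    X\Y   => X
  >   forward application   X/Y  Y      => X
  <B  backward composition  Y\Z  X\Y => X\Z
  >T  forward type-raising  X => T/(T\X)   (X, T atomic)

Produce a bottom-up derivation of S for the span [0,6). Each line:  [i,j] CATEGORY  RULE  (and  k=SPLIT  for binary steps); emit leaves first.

[0,1] (NP/(NP/PP))/PP  lex  "plan"
[1,2] PP  lex  "quickly"
[0,2] NP/(NP/PP)  >  k=1
[2,3] (NP/PP)/NP  lex  "liked"
[3,4] NP  lex  "some"
[2,4] NP/PP  >  k=3
[0,4] NP  >  k=2
[4,5] N\NP  lex  "chased"
[5,6] S\N  lex  "with"
[4,6] S\NP  <B  k=5
[0,6] S  <  k=4

[0,6] S   <
  [0,4] NP   >
    [0,2] NP/(NP/PP)   >
      [0,1] "plan" : (NP/(NP/PP))/PP
      [1,2] "quickly" : PP
    [2,4] NP/PP   >
      [2,3] "liked" : (NP/PP)/NP
      [3,4] "some" : NP
  [4,6] S\NP   <B
    [4,5] "chased" : N\NP
    [5,6] "with" : S\N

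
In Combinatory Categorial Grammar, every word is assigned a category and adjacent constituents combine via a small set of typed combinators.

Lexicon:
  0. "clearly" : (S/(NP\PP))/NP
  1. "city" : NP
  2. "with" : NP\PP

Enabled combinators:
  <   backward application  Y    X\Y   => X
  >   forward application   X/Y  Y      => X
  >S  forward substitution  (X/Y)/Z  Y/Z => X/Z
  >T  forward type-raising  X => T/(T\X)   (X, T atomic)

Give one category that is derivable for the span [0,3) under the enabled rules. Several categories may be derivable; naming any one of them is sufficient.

S

[0,3] S   >
  [0,2] S/(NP\PP)   >
    [0,1] "clearly" : (S/(NP\PP))/NP
    [1,2] "city" : NP
  [2,3] "with" : NP\PP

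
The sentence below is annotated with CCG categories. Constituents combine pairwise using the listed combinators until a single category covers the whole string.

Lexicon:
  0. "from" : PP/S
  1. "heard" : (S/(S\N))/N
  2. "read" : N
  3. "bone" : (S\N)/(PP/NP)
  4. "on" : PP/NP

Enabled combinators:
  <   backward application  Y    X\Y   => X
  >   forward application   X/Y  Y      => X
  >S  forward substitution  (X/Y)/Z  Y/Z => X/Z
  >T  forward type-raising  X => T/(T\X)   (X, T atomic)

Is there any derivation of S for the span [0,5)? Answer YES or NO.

NO

PP/S (S/(S\N))/N N (S\N)/(PP/NP) PP/NP
CKY chart[0,5] = {N/(N\PP), NP/(NP\PP), PP, PP/(PP\PP), S/(S\PP)}; S ∉ chart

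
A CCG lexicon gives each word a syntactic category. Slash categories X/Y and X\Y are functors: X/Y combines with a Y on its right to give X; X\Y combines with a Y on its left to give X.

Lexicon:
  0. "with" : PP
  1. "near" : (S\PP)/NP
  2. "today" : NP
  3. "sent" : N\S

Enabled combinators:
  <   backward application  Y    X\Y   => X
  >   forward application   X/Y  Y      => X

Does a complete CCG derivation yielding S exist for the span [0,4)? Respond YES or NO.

NO

PP (S\PP)/NP NP N\S
CKY chart[0,4] = {N}; S ∉ chart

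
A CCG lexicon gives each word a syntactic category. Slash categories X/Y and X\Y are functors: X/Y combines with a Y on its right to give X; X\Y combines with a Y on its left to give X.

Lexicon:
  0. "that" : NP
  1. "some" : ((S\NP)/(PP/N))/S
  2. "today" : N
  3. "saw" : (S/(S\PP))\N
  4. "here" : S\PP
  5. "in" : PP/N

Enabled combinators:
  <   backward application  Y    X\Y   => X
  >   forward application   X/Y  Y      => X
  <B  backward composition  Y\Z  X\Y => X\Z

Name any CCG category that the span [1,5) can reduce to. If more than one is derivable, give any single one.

(S\NP)/(PP/N)

[0,6] S   <
  [0,1] "that" : NP
  [1,6] S\NP   >
    [1,5] (S\NP)/(PP/N)   >
      [1,2] "some" : ((S\NP)/(PP/N))/S
      [2,5] S   >
        [2,4] S/(S\PP)   <
          [2,3] "today" : N
          [3,4] "saw" : (S/(S\PP))\N
        [4,5] "here" : S\PP
    [5,6] "in" : PP/N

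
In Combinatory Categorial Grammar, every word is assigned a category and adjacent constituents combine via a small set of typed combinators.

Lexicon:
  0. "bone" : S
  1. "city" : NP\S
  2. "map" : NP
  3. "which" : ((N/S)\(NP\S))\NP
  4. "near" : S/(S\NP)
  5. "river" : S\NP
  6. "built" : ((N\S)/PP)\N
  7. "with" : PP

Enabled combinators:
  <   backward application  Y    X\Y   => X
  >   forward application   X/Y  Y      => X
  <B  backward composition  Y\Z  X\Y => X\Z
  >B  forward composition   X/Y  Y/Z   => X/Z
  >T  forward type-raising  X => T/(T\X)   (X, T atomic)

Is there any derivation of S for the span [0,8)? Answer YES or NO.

S NP\S NP ((N/S)\(NP\S))\NP S/(S\NP) S\NP ((N\S)/PP)\N PP
CKY chart[0,8] = {N, N/(N\N), N/(PP\PP), NP/(NP\N), PP/(PP\N), S/(S\N)}; S ∉ chart

NO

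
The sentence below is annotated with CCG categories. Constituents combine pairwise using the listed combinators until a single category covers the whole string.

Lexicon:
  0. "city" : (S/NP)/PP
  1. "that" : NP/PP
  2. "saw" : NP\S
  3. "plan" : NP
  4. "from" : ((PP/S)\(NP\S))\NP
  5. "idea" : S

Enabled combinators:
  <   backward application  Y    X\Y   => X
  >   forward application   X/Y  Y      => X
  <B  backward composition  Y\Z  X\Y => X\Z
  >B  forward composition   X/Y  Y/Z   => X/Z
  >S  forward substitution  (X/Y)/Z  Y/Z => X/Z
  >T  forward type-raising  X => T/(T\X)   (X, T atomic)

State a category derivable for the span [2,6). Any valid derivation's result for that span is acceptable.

[0,6] S   >
  [0,2] S/PP   >S
    [0,1] "city" : (S/NP)/PP
    [1,2] "that" : NP/PP
  [2,6] PP   >
    [2,5] PP/S   <
      [2,3] "saw" : NP\S
      [3,5] (PP/S)\(NP\S)   <
        [3,4] "plan" : NP
        [4,5] "from" : ((PP/S)\(NP\S))\NP
    [5,6] "idea" : S

PP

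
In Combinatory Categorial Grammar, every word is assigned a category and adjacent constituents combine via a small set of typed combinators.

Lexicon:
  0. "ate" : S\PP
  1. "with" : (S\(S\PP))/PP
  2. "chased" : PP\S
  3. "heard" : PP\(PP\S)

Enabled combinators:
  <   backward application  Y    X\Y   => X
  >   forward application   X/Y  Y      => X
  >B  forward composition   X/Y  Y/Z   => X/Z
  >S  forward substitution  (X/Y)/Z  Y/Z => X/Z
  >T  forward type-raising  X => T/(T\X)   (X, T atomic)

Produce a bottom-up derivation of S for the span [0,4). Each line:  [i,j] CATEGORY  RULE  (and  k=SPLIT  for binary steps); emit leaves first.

[0,1] S\PP  lex  "ate"
[1,2] (S\(S\PP))/PP  lex  "with"
[2,3] PP\S  lex  "chased"
[3,4] PP\(PP\S)  lex  "heard"
[2,4] PP  <  k=3
[1,4] S\(S\PP)  >  k=2
[0,4] S  <  k=1

[0,4] S   <
  [0,1] "ate" : S\PP
  [1,4] S\(S\PP)   >
    [1,2] "with" : (S\(S\PP))/PP
    [2,4] PP   <
      [2,3] "chased" : PP\S
      [3,4] "heard" : PP\(PP\S)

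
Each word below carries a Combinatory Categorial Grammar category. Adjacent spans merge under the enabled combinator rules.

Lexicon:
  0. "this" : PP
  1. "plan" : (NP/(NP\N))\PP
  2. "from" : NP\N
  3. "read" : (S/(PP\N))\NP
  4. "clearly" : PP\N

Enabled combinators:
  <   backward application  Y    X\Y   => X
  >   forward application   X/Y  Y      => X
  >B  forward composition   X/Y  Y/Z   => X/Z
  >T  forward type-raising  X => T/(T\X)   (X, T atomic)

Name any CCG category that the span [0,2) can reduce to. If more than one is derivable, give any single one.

NP/(NP\N)

[0,5] S   >
  [0,4] S/(PP\N)   <
    [0,3] NP   >
      [0,2] NP/(NP\N)   <
        [0,1] "this" : PP
        [1,2] "plan" : (NP/(NP\N))\PP
      [2,3] "from" : NP\N
    [3,4] "read" : (S/(PP\N))\NP
  [4,5] "clearly" : PP\N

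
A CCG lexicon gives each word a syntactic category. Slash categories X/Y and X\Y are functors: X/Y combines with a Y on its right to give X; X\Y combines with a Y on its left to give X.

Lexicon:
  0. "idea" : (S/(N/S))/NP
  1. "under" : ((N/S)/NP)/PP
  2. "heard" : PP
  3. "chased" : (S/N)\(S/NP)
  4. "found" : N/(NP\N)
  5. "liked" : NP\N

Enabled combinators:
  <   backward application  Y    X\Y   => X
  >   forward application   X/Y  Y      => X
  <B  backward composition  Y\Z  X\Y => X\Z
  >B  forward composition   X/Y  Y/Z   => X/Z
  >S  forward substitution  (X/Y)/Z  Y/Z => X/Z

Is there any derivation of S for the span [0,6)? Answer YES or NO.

[0,6] S   >
  [0,4] S/N   <
    [0,3] S/NP   >S
      [0,1] "idea" : (S/(N/S))/NP
      [1,3] (N/S)/NP   >
        [1,2] "under" : ((N/S)/NP)/PP
        [2,3] "heard" : PP
    [3,4] "chased" : (S/N)\(S/NP)
  [4,6] N   >
    [4,5] "found" : N/(NP\N)
    [5,6] "liked" : NP\N

YES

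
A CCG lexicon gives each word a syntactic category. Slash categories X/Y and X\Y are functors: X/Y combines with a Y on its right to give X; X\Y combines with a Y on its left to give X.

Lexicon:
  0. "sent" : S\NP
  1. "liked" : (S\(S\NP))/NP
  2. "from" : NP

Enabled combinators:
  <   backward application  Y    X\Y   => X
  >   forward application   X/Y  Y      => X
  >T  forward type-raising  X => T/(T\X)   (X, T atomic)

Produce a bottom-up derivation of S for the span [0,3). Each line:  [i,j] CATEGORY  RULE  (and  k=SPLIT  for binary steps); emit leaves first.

[0,1] S\NP  lex  "sent"
[1,2] (S\(S\NP))/NP  lex  "liked"
[2,3] NP  lex  "from"
[1,3] S\(S\NP)  >  k=2
[0,3] S  <  k=1

[0,3] S   <
  [0,1] "sent" : S\NP
  [1,3] S\(S\NP)   >
    [1,2] "liked" : (S\(S\NP))/NP
    [2,3] "from" : NP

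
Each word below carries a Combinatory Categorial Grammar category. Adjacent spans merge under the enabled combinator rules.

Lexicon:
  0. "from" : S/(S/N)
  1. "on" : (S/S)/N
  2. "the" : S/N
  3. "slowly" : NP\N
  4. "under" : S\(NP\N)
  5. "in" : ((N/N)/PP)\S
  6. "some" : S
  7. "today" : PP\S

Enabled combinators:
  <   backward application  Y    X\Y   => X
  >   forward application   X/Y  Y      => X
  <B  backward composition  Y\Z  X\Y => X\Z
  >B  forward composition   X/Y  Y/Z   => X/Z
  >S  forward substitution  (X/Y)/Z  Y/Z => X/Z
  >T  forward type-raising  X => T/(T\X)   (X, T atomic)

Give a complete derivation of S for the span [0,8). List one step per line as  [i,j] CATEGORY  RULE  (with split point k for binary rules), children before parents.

[0,8] S   >
  [0,1] "from" : S/(S/N)
  [1,8] S/N   >B
    [1,3] S/N   >S
      [1,2] "on" : (S/S)/N
      [2,3] "the" : S/N
    [3,8] N/N   >
      [3,6] (N/N)/PP   <
        [3,5] S   <
          [3,4] "slowly" : NP\N
          [4,5] "under" : S\(NP\N)
        [5,6] "in" : ((N/N)/PP)\S
      [6,8] PP   <
        [6,7] "some" : S
        [7,8] "today" : PP\S

[0,1] S/(S/N)  lex  "from"
[1,2] (S/S)/N  lex  "on"
[2,3] S/N  lex  "the"
[1,3] S/N  >S  k=2
[3,4] NP\N  lex  "slowly"
[4,5] S\(NP\N)  lex  "under"
[3,5] S  <  k=4
[5,6] ((N/N)/PP)\S  lex  "in"
[3,6] (N/N)/PP  <  k=5
[6,7] S  lex  "some"
[7,8] PP\S  lex  "today"
[6,8] PP  <  k=7
[3,8] N/N  >  k=6
[1,8] S/N  >B  k=3
[0,8] S  >  k=1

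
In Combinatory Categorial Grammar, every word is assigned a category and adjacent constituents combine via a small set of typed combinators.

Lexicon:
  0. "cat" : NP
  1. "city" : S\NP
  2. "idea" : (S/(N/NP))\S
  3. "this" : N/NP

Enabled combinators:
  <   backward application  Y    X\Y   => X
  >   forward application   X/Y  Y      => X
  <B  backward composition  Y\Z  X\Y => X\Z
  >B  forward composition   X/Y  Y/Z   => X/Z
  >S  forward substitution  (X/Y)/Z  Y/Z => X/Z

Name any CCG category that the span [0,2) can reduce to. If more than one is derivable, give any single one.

S

[0,4] S   >
  [0,3] S/(N/NP)   <
    [0,2] S   <
      [0,1] "cat" : NP
      [1,2] "city" : S\NP
    [2,3] "idea" : (S/(N/NP))\S
  [3,4] "this" : N/NP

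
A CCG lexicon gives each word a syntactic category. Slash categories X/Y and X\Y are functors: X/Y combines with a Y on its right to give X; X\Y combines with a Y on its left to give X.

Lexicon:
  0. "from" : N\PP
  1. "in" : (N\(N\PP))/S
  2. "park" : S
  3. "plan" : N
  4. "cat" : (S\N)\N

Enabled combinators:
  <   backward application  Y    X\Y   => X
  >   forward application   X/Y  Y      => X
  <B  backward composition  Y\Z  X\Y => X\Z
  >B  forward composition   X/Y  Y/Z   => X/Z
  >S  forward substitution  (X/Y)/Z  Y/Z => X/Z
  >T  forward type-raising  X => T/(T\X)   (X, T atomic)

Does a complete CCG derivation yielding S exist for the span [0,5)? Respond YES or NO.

[0,5] S   <
  [0,3] N   <
    [0,1] "from" : N\PP
    [1,3] N\(N\PP)   >
      [1,2] "in" : (N\(N\PP))/S
      [2,3] "park" : S
  [3,5] S\N   <
    [3,4] "plan" : N
    [4,5] "cat" : (S\N)\N

YES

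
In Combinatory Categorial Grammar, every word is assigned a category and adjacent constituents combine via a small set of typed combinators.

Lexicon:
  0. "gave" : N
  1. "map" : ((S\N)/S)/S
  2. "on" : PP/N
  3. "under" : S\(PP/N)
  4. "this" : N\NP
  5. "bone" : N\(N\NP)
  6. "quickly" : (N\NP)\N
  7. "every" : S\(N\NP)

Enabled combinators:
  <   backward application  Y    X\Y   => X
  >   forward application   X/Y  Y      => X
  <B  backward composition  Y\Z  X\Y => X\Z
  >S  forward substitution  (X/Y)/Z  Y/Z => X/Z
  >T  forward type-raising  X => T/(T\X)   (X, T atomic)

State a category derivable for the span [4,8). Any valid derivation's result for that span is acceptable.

S

[0,8] S   <
  [0,1] "gave" : N
  [1,8] S\N   >
    [1,4] (S\N)/S   >
      [1,2] "map" : ((S\N)/S)/S
      [2,4] S   <
        [2,3] "on" : PP/N
        [3,4] "under" : S\(PP/N)
    [4,8] S   <
      [4,6] N   <
        [4,5] "this" : N\NP
        [5,6] "bone" : N\(N\NP)
      [6,8] S\N   <B
        [6,7] "quickly" : (N\NP)\N
        [7,8] "every" : S\(N\NP)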